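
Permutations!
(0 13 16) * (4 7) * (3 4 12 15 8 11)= (0 13 16)(3 4 7 12 15 8 11)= [13, 1, 2, 4, 7, 5, 6, 12, 11, 9, 10, 3, 15, 16, 14, 8, 0]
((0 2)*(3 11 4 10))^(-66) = (3 4)(10 11)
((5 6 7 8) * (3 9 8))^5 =((3 9 8 5 6 7))^5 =(3 7 6 5 8 9)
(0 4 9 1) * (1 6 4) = [1, 0, 2, 3, 9, 5, 4, 7, 8, 6] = (0 1)(4 9 6)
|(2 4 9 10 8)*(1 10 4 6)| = 10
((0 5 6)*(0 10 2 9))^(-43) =(0 9 2 10 6 5)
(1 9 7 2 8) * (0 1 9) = (0 1)(2 8 9 7) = [1, 0, 8, 3, 4, 5, 6, 2, 9, 7]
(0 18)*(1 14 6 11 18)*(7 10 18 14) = [1, 7, 2, 3, 4, 5, 11, 10, 8, 9, 18, 14, 12, 13, 6, 15, 16, 17, 0] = (0 1 7 10 18)(6 11 14)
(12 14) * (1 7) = (1 7)(12 14) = [0, 7, 2, 3, 4, 5, 6, 1, 8, 9, 10, 11, 14, 13, 12]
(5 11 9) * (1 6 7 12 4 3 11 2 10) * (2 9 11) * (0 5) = (0 5 9)(1 6 7 12 4 3 2 10) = [5, 6, 10, 2, 3, 9, 7, 12, 8, 0, 1, 11, 4]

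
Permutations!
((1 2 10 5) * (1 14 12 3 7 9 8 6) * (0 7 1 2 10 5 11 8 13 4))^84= ((0 7 9 13 4)(1 10 11 8 6 2 5 14 12 3))^84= (0 4 13 9 7)(1 6 12 11 5)(2 3 8 14 10)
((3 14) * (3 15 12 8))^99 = ((3 14 15 12 8))^99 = (3 8 12 15 14)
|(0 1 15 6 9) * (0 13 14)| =|(0 1 15 6 9 13 14)| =7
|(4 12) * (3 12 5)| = 4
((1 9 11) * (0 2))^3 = (11)(0 2)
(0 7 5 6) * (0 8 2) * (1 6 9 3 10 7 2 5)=(0 2)(1 6 8 5 9 3 10 7)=[2, 6, 0, 10, 4, 9, 8, 1, 5, 3, 7]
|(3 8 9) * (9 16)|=|(3 8 16 9)|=4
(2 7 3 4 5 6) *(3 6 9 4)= (2 7 6)(4 5 9)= [0, 1, 7, 3, 5, 9, 2, 6, 8, 4]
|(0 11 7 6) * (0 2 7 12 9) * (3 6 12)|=|(0 11 3 6 2 7 12 9)|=8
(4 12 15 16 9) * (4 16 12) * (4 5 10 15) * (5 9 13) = (4 9 16 13 5 10 15 12) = [0, 1, 2, 3, 9, 10, 6, 7, 8, 16, 15, 11, 4, 5, 14, 12, 13]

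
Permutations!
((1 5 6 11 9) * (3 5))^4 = ((1 3 5 6 11 9))^4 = (1 11 5)(3 9 6)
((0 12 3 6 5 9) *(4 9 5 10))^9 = (0 3 10 9 12 6 4)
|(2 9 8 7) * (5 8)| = |(2 9 5 8 7)| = 5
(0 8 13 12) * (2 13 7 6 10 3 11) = [8, 1, 13, 11, 4, 5, 10, 6, 7, 9, 3, 2, 0, 12] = (0 8 7 6 10 3 11 2 13 12)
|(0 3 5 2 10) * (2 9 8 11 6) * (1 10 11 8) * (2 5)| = |(0 3 2 11 6 5 9 1 10)| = 9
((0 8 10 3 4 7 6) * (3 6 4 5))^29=((0 8 10 6)(3 5)(4 7))^29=(0 8 10 6)(3 5)(4 7)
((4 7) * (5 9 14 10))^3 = (4 7)(5 10 14 9)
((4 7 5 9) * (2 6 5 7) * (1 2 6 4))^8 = ((1 2 4 6 5 9))^8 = (1 4 5)(2 6 9)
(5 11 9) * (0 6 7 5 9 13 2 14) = (0 6 7 5 11 13 2 14) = [6, 1, 14, 3, 4, 11, 7, 5, 8, 9, 10, 13, 12, 2, 0]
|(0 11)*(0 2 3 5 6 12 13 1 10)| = 10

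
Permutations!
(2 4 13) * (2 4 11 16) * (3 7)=[0, 1, 11, 7, 13, 5, 6, 3, 8, 9, 10, 16, 12, 4, 14, 15, 2]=(2 11 16)(3 7)(4 13)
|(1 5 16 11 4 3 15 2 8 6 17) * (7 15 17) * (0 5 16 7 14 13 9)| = 30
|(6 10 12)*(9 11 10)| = 5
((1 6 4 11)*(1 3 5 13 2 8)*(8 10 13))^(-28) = (2 13 10)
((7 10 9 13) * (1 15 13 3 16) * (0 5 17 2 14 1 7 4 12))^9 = (0 12 4 13 15 1 14 2 17 5)(3 9 10 7 16)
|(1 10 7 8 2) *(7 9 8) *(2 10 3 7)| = 12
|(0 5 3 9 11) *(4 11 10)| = 7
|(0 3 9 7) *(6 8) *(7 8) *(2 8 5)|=|(0 3 9 5 2 8 6 7)|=8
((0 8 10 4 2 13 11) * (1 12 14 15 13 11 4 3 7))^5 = ((0 8 10 3 7 1 12 14 15 13 4 2 11))^5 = (0 1 4 10 14 11 7 13 8 12 2 3 15)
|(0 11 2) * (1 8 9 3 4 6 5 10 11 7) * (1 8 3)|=|(0 7 8 9 1 3 4 6 5 10 11 2)|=12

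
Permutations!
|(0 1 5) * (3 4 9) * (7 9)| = |(0 1 5)(3 4 7 9)| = 12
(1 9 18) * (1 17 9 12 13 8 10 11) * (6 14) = (1 12 13 8 10 11)(6 14)(9 18 17) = [0, 12, 2, 3, 4, 5, 14, 7, 10, 18, 11, 1, 13, 8, 6, 15, 16, 9, 17]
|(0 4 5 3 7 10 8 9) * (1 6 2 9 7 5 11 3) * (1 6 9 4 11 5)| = |(0 11 3 1 9)(2 4 5 6)(7 10 8)| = 60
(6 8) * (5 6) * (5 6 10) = [0, 1, 2, 3, 4, 10, 8, 7, 6, 9, 5] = (5 10)(6 8)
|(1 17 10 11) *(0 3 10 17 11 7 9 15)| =6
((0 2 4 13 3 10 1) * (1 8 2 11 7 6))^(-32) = ((0 11 7 6 1)(2 4 13 3 10 8))^(-32) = (0 6 11 1 7)(2 10 13)(3 4 8)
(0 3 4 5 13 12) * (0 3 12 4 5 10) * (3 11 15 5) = (0 12 11 15 5 13 4 10) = [12, 1, 2, 3, 10, 13, 6, 7, 8, 9, 0, 15, 11, 4, 14, 5]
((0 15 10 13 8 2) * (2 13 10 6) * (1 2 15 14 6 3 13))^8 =((0 14 6 15 3 13 8 1 2))^8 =(0 2 1 8 13 3 15 6 14)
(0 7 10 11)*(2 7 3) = (0 3 2 7 10 11) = [3, 1, 7, 2, 4, 5, 6, 10, 8, 9, 11, 0]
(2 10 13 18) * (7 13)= (2 10 7 13 18)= [0, 1, 10, 3, 4, 5, 6, 13, 8, 9, 7, 11, 12, 18, 14, 15, 16, 17, 2]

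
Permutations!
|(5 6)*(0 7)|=|(0 7)(5 6)|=2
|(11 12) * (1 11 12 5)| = |(12)(1 11 5)| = 3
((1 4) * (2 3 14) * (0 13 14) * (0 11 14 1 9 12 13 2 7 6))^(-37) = (0 7 11 2 6 14 3)(1 12 4 13 9)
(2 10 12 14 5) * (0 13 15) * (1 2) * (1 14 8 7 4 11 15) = [13, 2, 10, 3, 11, 14, 6, 4, 7, 9, 12, 15, 8, 1, 5, 0] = (0 13 1 2 10 12 8 7 4 11 15)(5 14)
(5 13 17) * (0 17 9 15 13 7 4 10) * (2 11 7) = (0 17 5 2 11 7 4 10)(9 15 13) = [17, 1, 11, 3, 10, 2, 6, 4, 8, 15, 0, 7, 12, 9, 14, 13, 16, 5]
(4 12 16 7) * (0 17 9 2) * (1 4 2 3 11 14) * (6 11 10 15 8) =[17, 4, 0, 10, 12, 5, 11, 2, 6, 3, 15, 14, 16, 13, 1, 8, 7, 9] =(0 17 9 3 10 15 8 6 11 14 1 4 12 16 7 2)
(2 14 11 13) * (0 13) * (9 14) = (0 13 2 9 14 11) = [13, 1, 9, 3, 4, 5, 6, 7, 8, 14, 10, 0, 12, 2, 11]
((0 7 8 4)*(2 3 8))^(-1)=((0 7 2 3 8 4))^(-1)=(0 4 8 3 2 7)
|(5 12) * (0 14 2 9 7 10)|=|(0 14 2 9 7 10)(5 12)|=6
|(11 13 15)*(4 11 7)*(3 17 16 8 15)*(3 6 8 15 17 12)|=18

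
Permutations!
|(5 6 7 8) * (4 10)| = |(4 10)(5 6 7 8)| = 4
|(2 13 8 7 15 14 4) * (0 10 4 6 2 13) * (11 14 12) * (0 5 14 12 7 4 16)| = 12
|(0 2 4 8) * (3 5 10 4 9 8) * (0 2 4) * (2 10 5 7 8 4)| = 8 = |(0 2 9 4 3 7 8 10)|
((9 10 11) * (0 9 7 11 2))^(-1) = ((0 9 10 2)(7 11))^(-1) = (0 2 10 9)(7 11)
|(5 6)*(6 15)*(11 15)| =4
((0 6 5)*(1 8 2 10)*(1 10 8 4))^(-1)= ((10)(0 6 5)(1 4)(2 8))^(-1)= (10)(0 5 6)(1 4)(2 8)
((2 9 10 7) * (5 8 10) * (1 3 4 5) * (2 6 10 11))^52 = (1 8)(2 4)(3 11)(5 9)(6 10 7)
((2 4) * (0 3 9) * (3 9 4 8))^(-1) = (0 9)(2 4 3 8)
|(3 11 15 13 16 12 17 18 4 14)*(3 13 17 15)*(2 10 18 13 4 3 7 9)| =70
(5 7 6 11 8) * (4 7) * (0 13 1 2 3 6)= (0 13 1 2 3 6 11 8 5 4 7)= [13, 2, 3, 6, 7, 4, 11, 0, 5, 9, 10, 8, 12, 1]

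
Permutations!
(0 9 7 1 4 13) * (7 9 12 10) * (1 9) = [12, 4, 2, 3, 13, 5, 6, 9, 8, 1, 7, 11, 10, 0] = (0 12 10 7 9 1 4 13)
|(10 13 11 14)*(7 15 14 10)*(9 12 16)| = |(7 15 14)(9 12 16)(10 13 11)| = 3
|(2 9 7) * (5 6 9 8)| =|(2 8 5 6 9 7)| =6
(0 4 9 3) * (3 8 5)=(0 4 9 8 5 3)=[4, 1, 2, 0, 9, 3, 6, 7, 5, 8]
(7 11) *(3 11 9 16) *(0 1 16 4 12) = (0 1 16 3 11 7 9 4 12) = [1, 16, 2, 11, 12, 5, 6, 9, 8, 4, 10, 7, 0, 13, 14, 15, 3]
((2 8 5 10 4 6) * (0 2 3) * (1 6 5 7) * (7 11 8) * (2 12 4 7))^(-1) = (0 3 6 1 7 10 5 4 12)(8 11)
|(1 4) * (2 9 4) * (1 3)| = 5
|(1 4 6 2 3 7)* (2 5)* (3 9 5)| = 15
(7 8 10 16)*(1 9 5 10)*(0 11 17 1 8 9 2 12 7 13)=(0 11 17 1 2 12 7 9 5 10 16 13)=[11, 2, 12, 3, 4, 10, 6, 9, 8, 5, 16, 17, 7, 0, 14, 15, 13, 1]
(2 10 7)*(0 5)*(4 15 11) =(0 5)(2 10 7)(4 15 11) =[5, 1, 10, 3, 15, 0, 6, 2, 8, 9, 7, 4, 12, 13, 14, 11]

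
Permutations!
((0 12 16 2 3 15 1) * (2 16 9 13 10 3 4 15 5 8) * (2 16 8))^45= (0 12 9 13 10 3 5 2 4 15 1)(8 16)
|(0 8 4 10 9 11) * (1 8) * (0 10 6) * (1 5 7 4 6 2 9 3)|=12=|(0 5 7 4 2 9 11 10 3 1 8 6)|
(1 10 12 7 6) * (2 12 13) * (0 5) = (0 5)(1 10 13 2 12 7 6) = [5, 10, 12, 3, 4, 0, 1, 6, 8, 9, 13, 11, 7, 2]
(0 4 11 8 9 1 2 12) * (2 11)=(0 4 2 12)(1 11 8 9)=[4, 11, 12, 3, 2, 5, 6, 7, 9, 1, 10, 8, 0]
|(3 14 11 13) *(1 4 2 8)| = |(1 4 2 8)(3 14 11 13)| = 4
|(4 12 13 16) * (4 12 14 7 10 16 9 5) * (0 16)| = 10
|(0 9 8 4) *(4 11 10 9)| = 4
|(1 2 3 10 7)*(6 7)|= 6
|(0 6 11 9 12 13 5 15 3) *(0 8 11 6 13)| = |(0 13 5 15 3 8 11 9 12)| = 9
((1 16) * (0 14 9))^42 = (16)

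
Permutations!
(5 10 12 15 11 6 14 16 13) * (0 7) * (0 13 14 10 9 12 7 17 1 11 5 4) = (0 17 1 11 6 10 7 13 4)(5 9 12 15)(14 16) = [17, 11, 2, 3, 0, 9, 10, 13, 8, 12, 7, 6, 15, 4, 16, 5, 14, 1]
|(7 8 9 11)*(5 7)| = 5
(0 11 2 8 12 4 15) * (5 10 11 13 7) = (0 13 7 5 10 11 2 8 12 4 15) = [13, 1, 8, 3, 15, 10, 6, 5, 12, 9, 11, 2, 4, 7, 14, 0]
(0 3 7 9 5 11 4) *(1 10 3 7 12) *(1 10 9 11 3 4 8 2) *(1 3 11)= (0 7 1 9 5 11 8 2 3 12 10 4)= [7, 9, 3, 12, 0, 11, 6, 1, 2, 5, 4, 8, 10]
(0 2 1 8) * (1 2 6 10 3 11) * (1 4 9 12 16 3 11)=(0 6 10 11 4 9 12 16 3 1 8)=[6, 8, 2, 1, 9, 5, 10, 7, 0, 12, 11, 4, 16, 13, 14, 15, 3]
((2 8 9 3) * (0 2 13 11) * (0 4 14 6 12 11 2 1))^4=((0 1)(2 8 9 3 13)(4 14 6 12 11))^4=(2 13 3 9 8)(4 11 12 6 14)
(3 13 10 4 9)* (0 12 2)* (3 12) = (0 3 13 10 4 9 12 2) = [3, 1, 0, 13, 9, 5, 6, 7, 8, 12, 4, 11, 2, 10]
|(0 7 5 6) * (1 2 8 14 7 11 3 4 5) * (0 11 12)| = 10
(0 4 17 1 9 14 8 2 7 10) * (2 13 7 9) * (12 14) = [4, 2, 9, 3, 17, 5, 6, 10, 13, 12, 0, 11, 14, 7, 8, 15, 16, 1] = (0 4 17 1 2 9 12 14 8 13 7 10)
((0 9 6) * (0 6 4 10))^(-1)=(0 10 4 9)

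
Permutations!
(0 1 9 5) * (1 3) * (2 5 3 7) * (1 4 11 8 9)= (0 7 2 5)(3 4 11 8 9)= [7, 1, 5, 4, 11, 0, 6, 2, 9, 3, 10, 8]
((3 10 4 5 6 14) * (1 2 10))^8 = (14)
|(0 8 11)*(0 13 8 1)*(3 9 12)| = 6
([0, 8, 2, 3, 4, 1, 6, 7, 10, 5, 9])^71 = [0, 8, 2, 3, 4, 1, 6, 7, 10, 5, 9]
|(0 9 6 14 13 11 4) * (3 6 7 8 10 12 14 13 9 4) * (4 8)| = |(0 8 10 12 14 9 7 4)(3 6 13 11)| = 8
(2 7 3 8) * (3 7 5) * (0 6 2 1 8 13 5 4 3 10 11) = (0 6 2 4 3 13 5 10 11)(1 8) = [6, 8, 4, 13, 3, 10, 2, 7, 1, 9, 11, 0, 12, 5]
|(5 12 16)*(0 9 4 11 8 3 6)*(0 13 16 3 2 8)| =12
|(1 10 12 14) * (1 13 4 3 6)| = |(1 10 12 14 13 4 3 6)| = 8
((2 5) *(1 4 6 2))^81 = ((1 4 6 2 5))^81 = (1 4 6 2 5)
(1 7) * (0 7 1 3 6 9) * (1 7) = (0 1 7 3 6 9) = [1, 7, 2, 6, 4, 5, 9, 3, 8, 0]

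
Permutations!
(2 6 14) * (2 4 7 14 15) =(2 6 15)(4 7 14) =[0, 1, 6, 3, 7, 5, 15, 14, 8, 9, 10, 11, 12, 13, 4, 2]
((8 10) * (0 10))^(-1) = ((0 10 8))^(-1) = (0 8 10)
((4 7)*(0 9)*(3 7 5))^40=(9)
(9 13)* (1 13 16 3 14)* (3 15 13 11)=(1 11 3 14)(9 16 15 13)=[0, 11, 2, 14, 4, 5, 6, 7, 8, 16, 10, 3, 12, 9, 1, 13, 15]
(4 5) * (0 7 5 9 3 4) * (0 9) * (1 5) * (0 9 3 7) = (1 5 3 4 9 7) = [0, 5, 2, 4, 9, 3, 6, 1, 8, 7]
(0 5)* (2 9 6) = (0 5)(2 9 6) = [5, 1, 9, 3, 4, 0, 2, 7, 8, 6]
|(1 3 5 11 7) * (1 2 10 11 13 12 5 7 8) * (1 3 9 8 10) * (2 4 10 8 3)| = 9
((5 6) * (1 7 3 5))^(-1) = ((1 7 3 5 6))^(-1) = (1 6 5 3 7)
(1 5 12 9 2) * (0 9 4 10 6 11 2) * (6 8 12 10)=(0 9)(1 5 10 8 12 4 6 11 2)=[9, 5, 1, 3, 6, 10, 11, 7, 12, 0, 8, 2, 4]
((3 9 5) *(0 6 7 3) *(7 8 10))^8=((0 6 8 10 7 3 9 5))^8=(10)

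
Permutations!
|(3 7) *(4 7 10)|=|(3 10 4 7)|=4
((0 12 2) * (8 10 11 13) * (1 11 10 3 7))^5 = ((0 12 2)(1 11 13 8 3 7))^5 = (0 2 12)(1 7 3 8 13 11)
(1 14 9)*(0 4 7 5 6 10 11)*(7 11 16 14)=(0 4 11)(1 7 5 6 10 16 14 9)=[4, 7, 2, 3, 11, 6, 10, 5, 8, 1, 16, 0, 12, 13, 9, 15, 14]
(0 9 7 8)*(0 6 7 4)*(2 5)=[9, 1, 5, 3, 0, 2, 7, 8, 6, 4]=(0 9 4)(2 5)(6 7 8)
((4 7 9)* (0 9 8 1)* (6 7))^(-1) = (0 1 8 7 6 4 9)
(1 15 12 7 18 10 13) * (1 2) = (1 15 12 7 18 10 13 2) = [0, 15, 1, 3, 4, 5, 6, 18, 8, 9, 13, 11, 7, 2, 14, 12, 16, 17, 10]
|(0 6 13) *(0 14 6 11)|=6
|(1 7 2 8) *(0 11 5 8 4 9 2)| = 6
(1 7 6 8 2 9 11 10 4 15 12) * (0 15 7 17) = (0 15 12 1 17)(2 9 11 10 4 7 6 8) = [15, 17, 9, 3, 7, 5, 8, 6, 2, 11, 4, 10, 1, 13, 14, 12, 16, 0]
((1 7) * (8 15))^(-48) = (15)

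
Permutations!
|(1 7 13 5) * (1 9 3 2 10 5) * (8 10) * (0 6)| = 6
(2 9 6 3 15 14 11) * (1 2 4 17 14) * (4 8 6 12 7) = (1 2 9 12 7 4 17 14 11 8 6 3 15) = [0, 2, 9, 15, 17, 5, 3, 4, 6, 12, 10, 8, 7, 13, 11, 1, 16, 14]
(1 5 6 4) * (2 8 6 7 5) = (1 2 8 6 4)(5 7) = [0, 2, 8, 3, 1, 7, 4, 5, 6]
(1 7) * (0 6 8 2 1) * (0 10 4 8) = (0 6)(1 7 10 4 8 2) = [6, 7, 1, 3, 8, 5, 0, 10, 2, 9, 4]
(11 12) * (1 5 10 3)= [0, 5, 2, 1, 4, 10, 6, 7, 8, 9, 3, 12, 11]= (1 5 10 3)(11 12)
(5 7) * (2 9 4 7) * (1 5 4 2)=(1 5)(2 9)(4 7)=[0, 5, 9, 3, 7, 1, 6, 4, 8, 2]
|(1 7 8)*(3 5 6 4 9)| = 15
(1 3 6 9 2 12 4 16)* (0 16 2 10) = (0 16 1 3 6 9 10)(2 12 4) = [16, 3, 12, 6, 2, 5, 9, 7, 8, 10, 0, 11, 4, 13, 14, 15, 1]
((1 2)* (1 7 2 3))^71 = ((1 3)(2 7))^71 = (1 3)(2 7)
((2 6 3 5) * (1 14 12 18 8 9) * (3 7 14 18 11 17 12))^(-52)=((1 18 8 9)(2 6 7 14 3 5)(11 17 12))^(-52)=(18)(2 7 3)(5 6 14)(11 12 17)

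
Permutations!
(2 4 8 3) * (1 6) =(1 6)(2 4 8 3) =[0, 6, 4, 2, 8, 5, 1, 7, 3]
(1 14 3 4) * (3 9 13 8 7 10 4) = (1 14 9 13 8 7 10 4) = [0, 14, 2, 3, 1, 5, 6, 10, 7, 13, 4, 11, 12, 8, 9]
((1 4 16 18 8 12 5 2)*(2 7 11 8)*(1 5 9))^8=(1 8 5 16 9 11 2 4 12 7 18)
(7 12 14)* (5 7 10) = (5 7 12 14 10) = [0, 1, 2, 3, 4, 7, 6, 12, 8, 9, 5, 11, 14, 13, 10]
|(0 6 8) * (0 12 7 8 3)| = 3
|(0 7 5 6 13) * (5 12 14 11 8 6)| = 8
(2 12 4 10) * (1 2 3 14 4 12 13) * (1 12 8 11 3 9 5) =(1 2 13 12 8 11 3 14 4 10 9 5) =[0, 2, 13, 14, 10, 1, 6, 7, 11, 5, 9, 3, 8, 12, 4]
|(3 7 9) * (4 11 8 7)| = 6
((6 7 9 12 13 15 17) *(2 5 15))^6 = ((2 5 15 17 6 7 9 12 13))^6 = (2 9 17)(5 12 6)(7 15 13)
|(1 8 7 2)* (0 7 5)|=6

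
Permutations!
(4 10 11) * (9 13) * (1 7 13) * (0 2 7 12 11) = (0 2 7 13 9 1 12 11 4 10) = [2, 12, 7, 3, 10, 5, 6, 13, 8, 1, 0, 4, 11, 9]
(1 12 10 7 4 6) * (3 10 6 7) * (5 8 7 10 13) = (1 12 6)(3 13 5 8 7 4 10) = [0, 12, 2, 13, 10, 8, 1, 4, 7, 9, 3, 11, 6, 5]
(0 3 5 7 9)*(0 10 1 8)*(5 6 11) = (0 3 6 11 5 7 9 10 1 8) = [3, 8, 2, 6, 4, 7, 11, 9, 0, 10, 1, 5]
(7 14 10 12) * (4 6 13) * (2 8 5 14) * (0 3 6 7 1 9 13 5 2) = [3, 9, 8, 6, 7, 14, 5, 0, 2, 13, 12, 11, 1, 4, 10] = (0 3 6 5 14 10 12 1 9 13 4 7)(2 8)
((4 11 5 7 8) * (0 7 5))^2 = (0 8 11 7 4)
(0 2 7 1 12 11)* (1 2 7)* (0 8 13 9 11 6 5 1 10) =(0 7 2 10)(1 12 6 5)(8 13 9 11) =[7, 12, 10, 3, 4, 1, 5, 2, 13, 11, 0, 8, 6, 9]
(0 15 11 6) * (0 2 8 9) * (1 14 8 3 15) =[1, 14, 3, 15, 4, 5, 2, 7, 9, 0, 10, 6, 12, 13, 8, 11] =(0 1 14 8 9)(2 3 15 11 6)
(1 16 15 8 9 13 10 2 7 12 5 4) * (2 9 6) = (1 16 15 8 6 2 7 12 5 4)(9 13 10) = [0, 16, 7, 3, 1, 4, 2, 12, 6, 13, 9, 11, 5, 10, 14, 8, 15]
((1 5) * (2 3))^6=(5)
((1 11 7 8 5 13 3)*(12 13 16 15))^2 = (1 7 5 15 13)(3 11 8 16 12)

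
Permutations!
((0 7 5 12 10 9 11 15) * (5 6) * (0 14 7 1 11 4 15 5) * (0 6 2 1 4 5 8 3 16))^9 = (0 3 11 2 14 4 16 8 1 7 15)(5 12 10 9)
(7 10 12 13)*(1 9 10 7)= (1 9 10 12 13)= [0, 9, 2, 3, 4, 5, 6, 7, 8, 10, 12, 11, 13, 1]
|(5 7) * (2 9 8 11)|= |(2 9 8 11)(5 7)|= 4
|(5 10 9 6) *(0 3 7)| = 12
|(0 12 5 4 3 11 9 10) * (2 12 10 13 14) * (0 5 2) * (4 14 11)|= 12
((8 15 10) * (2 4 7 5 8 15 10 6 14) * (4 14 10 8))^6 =(15)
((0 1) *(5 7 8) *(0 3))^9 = ((0 1 3)(5 7 8))^9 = (8)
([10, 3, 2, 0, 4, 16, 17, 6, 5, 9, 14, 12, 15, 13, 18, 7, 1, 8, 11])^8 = [6, 15, 2, 7, 4, 11, 10, 0, 18, 9, 17, 16, 1, 13, 8, 3, 12, 14, 5]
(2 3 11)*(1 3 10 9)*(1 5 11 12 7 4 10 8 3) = (2 8 3 12 7 4 10 9 5 11) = [0, 1, 8, 12, 10, 11, 6, 4, 3, 5, 9, 2, 7]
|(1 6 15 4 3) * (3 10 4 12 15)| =6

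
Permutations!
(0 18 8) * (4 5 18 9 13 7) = (0 9 13 7 4 5 18 8) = [9, 1, 2, 3, 5, 18, 6, 4, 0, 13, 10, 11, 12, 7, 14, 15, 16, 17, 8]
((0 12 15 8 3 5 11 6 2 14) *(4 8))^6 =((0 12 15 4 8 3 5 11 6 2 14))^6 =(0 5 12 11 15 6 4 2 8 14 3)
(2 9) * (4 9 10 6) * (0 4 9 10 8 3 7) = (0 4 10 6 9 2 8 3 7) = [4, 1, 8, 7, 10, 5, 9, 0, 3, 2, 6]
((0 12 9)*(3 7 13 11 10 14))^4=(0 12 9)(3 10 13)(7 14 11)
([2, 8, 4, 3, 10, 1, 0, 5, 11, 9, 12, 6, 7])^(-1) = (0 6 11 8 1 5 7 12 10 4 2)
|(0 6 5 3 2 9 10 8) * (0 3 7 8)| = 9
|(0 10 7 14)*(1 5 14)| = 6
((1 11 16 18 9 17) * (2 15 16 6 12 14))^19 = ((1 11 6 12 14 2 15 16 18 9 17))^19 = (1 18 2 6 17 16 14 11 9 15 12)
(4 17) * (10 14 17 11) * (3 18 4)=(3 18 4 11 10 14 17)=[0, 1, 2, 18, 11, 5, 6, 7, 8, 9, 14, 10, 12, 13, 17, 15, 16, 3, 4]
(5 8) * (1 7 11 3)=(1 7 11 3)(5 8)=[0, 7, 2, 1, 4, 8, 6, 11, 5, 9, 10, 3]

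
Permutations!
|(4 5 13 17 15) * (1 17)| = 6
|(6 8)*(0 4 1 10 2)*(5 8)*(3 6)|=20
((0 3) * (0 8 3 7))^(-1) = ((0 7)(3 8))^(-1) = (0 7)(3 8)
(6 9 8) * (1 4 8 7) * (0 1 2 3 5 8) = (0 1 4)(2 3 5 8 6 9 7) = [1, 4, 3, 5, 0, 8, 9, 2, 6, 7]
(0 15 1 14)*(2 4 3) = [15, 14, 4, 2, 3, 5, 6, 7, 8, 9, 10, 11, 12, 13, 0, 1] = (0 15 1 14)(2 4 3)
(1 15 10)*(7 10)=(1 15 7 10)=[0, 15, 2, 3, 4, 5, 6, 10, 8, 9, 1, 11, 12, 13, 14, 7]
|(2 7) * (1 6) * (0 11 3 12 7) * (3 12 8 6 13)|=|(0 11 12 7 2)(1 13 3 8 6)|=5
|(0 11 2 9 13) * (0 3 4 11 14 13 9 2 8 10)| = 8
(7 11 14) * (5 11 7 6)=[0, 1, 2, 3, 4, 11, 5, 7, 8, 9, 10, 14, 12, 13, 6]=(5 11 14 6)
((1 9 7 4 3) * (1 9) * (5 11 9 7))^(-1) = ((3 7 4)(5 11 9))^(-1) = (3 4 7)(5 9 11)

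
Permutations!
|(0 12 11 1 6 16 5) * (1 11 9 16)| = 10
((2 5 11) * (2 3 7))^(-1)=(2 7 3 11 5)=((2 5 11 3 7))^(-1)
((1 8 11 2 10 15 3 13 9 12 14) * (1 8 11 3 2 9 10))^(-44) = (15)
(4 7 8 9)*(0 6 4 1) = (0 6 4 7 8 9 1) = [6, 0, 2, 3, 7, 5, 4, 8, 9, 1]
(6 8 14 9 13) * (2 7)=(2 7)(6 8 14 9 13)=[0, 1, 7, 3, 4, 5, 8, 2, 14, 13, 10, 11, 12, 6, 9]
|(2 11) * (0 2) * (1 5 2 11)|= 6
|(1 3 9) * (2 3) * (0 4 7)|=|(0 4 7)(1 2 3 9)|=12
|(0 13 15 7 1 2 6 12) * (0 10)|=|(0 13 15 7 1 2 6 12 10)|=9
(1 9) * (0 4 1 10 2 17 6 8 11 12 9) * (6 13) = (0 4 1)(2 17 13 6 8 11 12 9 10) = [4, 0, 17, 3, 1, 5, 8, 7, 11, 10, 2, 12, 9, 6, 14, 15, 16, 13]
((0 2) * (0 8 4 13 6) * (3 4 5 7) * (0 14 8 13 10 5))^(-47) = (0 2 13 6 14 8)(3 5 4 7 10)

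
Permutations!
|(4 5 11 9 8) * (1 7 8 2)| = 8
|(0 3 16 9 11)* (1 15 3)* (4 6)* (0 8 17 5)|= 10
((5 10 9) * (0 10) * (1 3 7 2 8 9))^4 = ((0 10 1 3 7 2 8 9 5))^4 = (0 7 5 3 9 1 8 10 2)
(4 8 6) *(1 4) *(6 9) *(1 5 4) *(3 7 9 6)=(3 7 9)(4 8 6 5)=[0, 1, 2, 7, 8, 4, 5, 9, 6, 3]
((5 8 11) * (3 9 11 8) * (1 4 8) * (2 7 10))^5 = (1 8 4)(2 10 7)(3 9 11 5)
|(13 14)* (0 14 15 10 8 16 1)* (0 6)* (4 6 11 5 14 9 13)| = |(0 9 13 15 10 8 16 1 11 5 14 4 6)| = 13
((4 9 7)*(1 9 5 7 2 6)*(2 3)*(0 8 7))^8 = (0 4 8 5 7)(1 2 9 6 3)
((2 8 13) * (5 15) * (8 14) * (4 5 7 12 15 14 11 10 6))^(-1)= ((2 11 10 6 4 5 14 8 13)(7 12 15))^(-1)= (2 13 8 14 5 4 6 10 11)(7 15 12)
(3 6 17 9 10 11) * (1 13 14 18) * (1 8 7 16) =(1 13 14 18 8 7 16)(3 6 17 9 10 11) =[0, 13, 2, 6, 4, 5, 17, 16, 7, 10, 11, 3, 12, 14, 18, 15, 1, 9, 8]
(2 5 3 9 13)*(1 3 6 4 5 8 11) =(1 3 9 13 2 8 11)(4 5 6) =[0, 3, 8, 9, 5, 6, 4, 7, 11, 13, 10, 1, 12, 2]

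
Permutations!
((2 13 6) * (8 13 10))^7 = ((2 10 8 13 6))^7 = (2 8 6 10 13)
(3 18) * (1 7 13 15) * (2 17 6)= (1 7 13 15)(2 17 6)(3 18)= [0, 7, 17, 18, 4, 5, 2, 13, 8, 9, 10, 11, 12, 15, 14, 1, 16, 6, 3]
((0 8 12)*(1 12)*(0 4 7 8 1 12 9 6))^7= ((0 1 9 6)(4 7 8 12))^7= (0 6 9 1)(4 12 8 7)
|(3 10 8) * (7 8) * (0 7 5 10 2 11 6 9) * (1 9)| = 18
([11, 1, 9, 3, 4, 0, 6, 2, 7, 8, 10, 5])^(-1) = [5, 1, 7, 3, 4, 11, 6, 8, 9, 2, 10, 0]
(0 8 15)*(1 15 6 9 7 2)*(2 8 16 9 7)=[16, 15, 1, 3, 4, 5, 7, 8, 6, 2, 10, 11, 12, 13, 14, 0, 9]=(0 16 9 2 1 15)(6 7 8)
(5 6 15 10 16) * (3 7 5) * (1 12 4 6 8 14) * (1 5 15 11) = (1 12 4 6 11)(3 7 15 10 16)(5 8 14) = [0, 12, 2, 7, 6, 8, 11, 15, 14, 9, 16, 1, 4, 13, 5, 10, 3]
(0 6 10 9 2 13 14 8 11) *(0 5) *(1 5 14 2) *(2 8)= (0 6 10 9 1 5)(2 13 8 11 14)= [6, 5, 13, 3, 4, 0, 10, 7, 11, 1, 9, 14, 12, 8, 2]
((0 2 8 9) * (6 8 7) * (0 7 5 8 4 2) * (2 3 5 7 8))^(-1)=(2 5 3 4 6 7)(8 9)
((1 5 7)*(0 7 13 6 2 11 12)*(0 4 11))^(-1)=(0 2 6 13 5 1 7)(4 12 11)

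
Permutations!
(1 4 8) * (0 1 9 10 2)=(0 1 4 8 9 10 2)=[1, 4, 0, 3, 8, 5, 6, 7, 9, 10, 2]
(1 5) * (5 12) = (1 12 5) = [0, 12, 2, 3, 4, 1, 6, 7, 8, 9, 10, 11, 5]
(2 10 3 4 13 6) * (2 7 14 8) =[0, 1, 10, 4, 13, 5, 7, 14, 2, 9, 3, 11, 12, 6, 8] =(2 10 3 4 13 6 7 14 8)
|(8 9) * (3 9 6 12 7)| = 6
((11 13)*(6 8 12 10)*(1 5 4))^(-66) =(13)(6 12)(8 10)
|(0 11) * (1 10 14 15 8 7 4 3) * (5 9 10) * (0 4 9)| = 6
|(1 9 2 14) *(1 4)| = 5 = |(1 9 2 14 4)|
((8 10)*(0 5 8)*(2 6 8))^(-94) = (0 2 8)(5 6 10)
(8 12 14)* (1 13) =(1 13)(8 12 14) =[0, 13, 2, 3, 4, 5, 6, 7, 12, 9, 10, 11, 14, 1, 8]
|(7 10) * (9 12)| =2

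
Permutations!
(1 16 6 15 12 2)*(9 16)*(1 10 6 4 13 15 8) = (1 9 16 4 13 15 12 2 10 6 8) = [0, 9, 10, 3, 13, 5, 8, 7, 1, 16, 6, 11, 2, 15, 14, 12, 4]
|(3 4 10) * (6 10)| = |(3 4 6 10)| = 4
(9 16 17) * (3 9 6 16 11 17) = (3 9 11 17 6 16) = [0, 1, 2, 9, 4, 5, 16, 7, 8, 11, 10, 17, 12, 13, 14, 15, 3, 6]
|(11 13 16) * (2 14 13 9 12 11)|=12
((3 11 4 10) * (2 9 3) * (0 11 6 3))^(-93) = ((0 11 4 10 2 9)(3 6))^(-93) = (0 10)(2 11)(3 6)(4 9)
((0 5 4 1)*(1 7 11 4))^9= ((0 5 1)(4 7 11))^9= (11)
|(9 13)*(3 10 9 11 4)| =6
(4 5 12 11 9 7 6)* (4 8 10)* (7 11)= [0, 1, 2, 3, 5, 12, 8, 6, 10, 11, 4, 9, 7]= (4 5 12 7 6 8 10)(9 11)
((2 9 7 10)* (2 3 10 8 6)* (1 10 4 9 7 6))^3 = (1 4 2)(3 6 8)(7 10 9)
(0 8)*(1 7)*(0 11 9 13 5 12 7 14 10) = [8, 14, 2, 3, 4, 12, 6, 1, 11, 13, 0, 9, 7, 5, 10] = (0 8 11 9 13 5 12 7 1 14 10)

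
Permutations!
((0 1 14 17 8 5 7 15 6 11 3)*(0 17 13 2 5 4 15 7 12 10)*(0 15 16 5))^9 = (0 2 13 14 1)(3 6 10 5 4 17 11 15 12 16 8)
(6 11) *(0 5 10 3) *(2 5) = (0 2 5 10 3)(6 11) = [2, 1, 5, 0, 4, 10, 11, 7, 8, 9, 3, 6]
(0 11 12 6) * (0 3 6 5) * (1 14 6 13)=(0 11 12 5)(1 14 6 3 13)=[11, 14, 2, 13, 4, 0, 3, 7, 8, 9, 10, 12, 5, 1, 6]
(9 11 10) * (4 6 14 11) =(4 6 14 11 10 9) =[0, 1, 2, 3, 6, 5, 14, 7, 8, 4, 9, 10, 12, 13, 11]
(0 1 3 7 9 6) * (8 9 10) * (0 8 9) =(0 1 3 7 10 9 6 8) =[1, 3, 2, 7, 4, 5, 8, 10, 0, 6, 9]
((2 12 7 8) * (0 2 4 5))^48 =(0 5 4 8 7 12 2)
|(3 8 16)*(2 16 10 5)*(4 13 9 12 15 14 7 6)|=24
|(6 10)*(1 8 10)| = |(1 8 10 6)| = 4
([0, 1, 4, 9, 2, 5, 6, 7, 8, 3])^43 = [0, 1, 4, 9, 2, 5, 6, 7, 8, 3]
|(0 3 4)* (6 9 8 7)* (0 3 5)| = 4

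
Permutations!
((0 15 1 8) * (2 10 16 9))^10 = (0 1)(2 16)(8 15)(9 10)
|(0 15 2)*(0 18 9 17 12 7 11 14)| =|(0 15 2 18 9 17 12 7 11 14)| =10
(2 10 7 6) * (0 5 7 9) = (0 5 7 6 2 10 9) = [5, 1, 10, 3, 4, 7, 2, 6, 8, 0, 9]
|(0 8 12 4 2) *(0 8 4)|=5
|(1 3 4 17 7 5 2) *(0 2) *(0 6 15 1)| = |(0 2)(1 3 4 17 7 5 6 15)| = 8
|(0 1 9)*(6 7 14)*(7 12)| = 12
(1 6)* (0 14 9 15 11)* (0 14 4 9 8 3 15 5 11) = [4, 6, 2, 15, 9, 11, 1, 7, 3, 5, 10, 14, 12, 13, 8, 0] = (0 4 9 5 11 14 8 3 15)(1 6)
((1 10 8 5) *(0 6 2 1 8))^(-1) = (0 10 1 2 6)(5 8)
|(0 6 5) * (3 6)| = |(0 3 6 5)| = 4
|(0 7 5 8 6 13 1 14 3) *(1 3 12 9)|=28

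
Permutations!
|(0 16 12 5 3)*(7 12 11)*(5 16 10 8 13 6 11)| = |(0 10 8 13 6 11 7 12 16 5 3)| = 11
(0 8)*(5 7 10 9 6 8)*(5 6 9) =(0 6 8)(5 7 10) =[6, 1, 2, 3, 4, 7, 8, 10, 0, 9, 5]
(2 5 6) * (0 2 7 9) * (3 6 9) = (0 2 5 9)(3 6 7) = [2, 1, 5, 6, 4, 9, 7, 3, 8, 0]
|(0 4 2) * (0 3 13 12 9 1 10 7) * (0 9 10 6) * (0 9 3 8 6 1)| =30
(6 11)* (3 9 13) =(3 9 13)(6 11) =[0, 1, 2, 9, 4, 5, 11, 7, 8, 13, 10, 6, 12, 3]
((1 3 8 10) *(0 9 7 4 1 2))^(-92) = ((0 9 7 4 1 3 8 10 2))^(-92) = (0 10 3 4 9 2 8 1 7)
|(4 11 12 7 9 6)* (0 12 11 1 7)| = |(0 12)(1 7 9 6 4)| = 10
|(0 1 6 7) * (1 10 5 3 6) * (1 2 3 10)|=6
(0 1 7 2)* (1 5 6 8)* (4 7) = [5, 4, 0, 3, 7, 6, 8, 2, 1] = (0 5 6 8 1 4 7 2)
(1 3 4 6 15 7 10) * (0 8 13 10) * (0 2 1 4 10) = [8, 3, 1, 10, 6, 5, 15, 2, 13, 9, 4, 11, 12, 0, 14, 7] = (0 8 13)(1 3 10 4 6 15 7 2)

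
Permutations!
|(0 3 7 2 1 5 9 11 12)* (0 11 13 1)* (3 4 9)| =18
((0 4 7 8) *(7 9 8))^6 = (0 9)(4 8)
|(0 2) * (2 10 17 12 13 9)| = |(0 10 17 12 13 9 2)| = 7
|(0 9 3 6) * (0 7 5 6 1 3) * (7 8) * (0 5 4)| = 14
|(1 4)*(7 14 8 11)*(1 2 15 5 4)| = 4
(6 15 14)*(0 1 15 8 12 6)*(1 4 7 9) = (0 4 7 9 1 15 14)(6 8 12) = [4, 15, 2, 3, 7, 5, 8, 9, 12, 1, 10, 11, 6, 13, 0, 14]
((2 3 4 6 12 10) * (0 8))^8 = (2 4 12)(3 6 10)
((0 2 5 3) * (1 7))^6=((0 2 5 3)(1 7))^6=(7)(0 5)(2 3)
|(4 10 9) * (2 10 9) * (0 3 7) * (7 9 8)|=6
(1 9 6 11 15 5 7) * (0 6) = (0 6 11 15 5 7 1 9) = [6, 9, 2, 3, 4, 7, 11, 1, 8, 0, 10, 15, 12, 13, 14, 5]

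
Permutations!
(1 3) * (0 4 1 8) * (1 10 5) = (0 4 10 5 1 3 8) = [4, 3, 2, 8, 10, 1, 6, 7, 0, 9, 5]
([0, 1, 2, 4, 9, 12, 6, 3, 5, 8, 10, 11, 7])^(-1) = [0, 1, 2, 7, 3, 8, 6, 12, 9, 4, 10, 11, 5]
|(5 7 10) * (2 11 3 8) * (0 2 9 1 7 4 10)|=24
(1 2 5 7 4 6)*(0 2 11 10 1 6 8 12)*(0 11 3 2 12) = (0 12 11 10 1 3 2 5 7 4 8) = [12, 3, 5, 2, 8, 7, 6, 4, 0, 9, 1, 10, 11]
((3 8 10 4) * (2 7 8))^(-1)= (2 3 4 10 8 7)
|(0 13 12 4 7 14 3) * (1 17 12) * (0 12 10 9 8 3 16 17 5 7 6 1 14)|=|(0 13 14 16 17 10 9 8 3 12 4 6 1 5 7)|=15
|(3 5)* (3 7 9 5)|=|(5 7 9)|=3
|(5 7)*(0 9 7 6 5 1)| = 4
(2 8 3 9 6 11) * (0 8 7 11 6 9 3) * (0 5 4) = (0 8 5 4)(2 7 11) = [8, 1, 7, 3, 0, 4, 6, 11, 5, 9, 10, 2]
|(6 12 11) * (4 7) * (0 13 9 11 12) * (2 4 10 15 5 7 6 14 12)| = 36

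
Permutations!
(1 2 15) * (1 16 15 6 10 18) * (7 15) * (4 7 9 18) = [0, 2, 6, 3, 7, 5, 10, 15, 8, 18, 4, 11, 12, 13, 14, 16, 9, 17, 1] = (1 2 6 10 4 7 15 16 9 18)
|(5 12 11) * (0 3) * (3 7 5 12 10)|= 10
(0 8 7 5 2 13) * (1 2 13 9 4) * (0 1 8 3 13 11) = (0 3 13 1 2 9 4 8 7 5 11) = [3, 2, 9, 13, 8, 11, 6, 5, 7, 4, 10, 0, 12, 1]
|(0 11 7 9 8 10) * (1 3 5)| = |(0 11 7 9 8 10)(1 3 5)| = 6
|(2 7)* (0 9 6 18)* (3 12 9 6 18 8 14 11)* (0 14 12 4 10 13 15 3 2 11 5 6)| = |(2 7 11)(3 4 10 13 15)(5 6 8 12 9 18 14)| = 105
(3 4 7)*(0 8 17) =[8, 1, 2, 4, 7, 5, 6, 3, 17, 9, 10, 11, 12, 13, 14, 15, 16, 0] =(0 8 17)(3 4 7)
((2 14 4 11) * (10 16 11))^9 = (2 10)(4 11)(14 16)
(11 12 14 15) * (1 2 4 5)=(1 2 4 5)(11 12 14 15)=[0, 2, 4, 3, 5, 1, 6, 7, 8, 9, 10, 12, 14, 13, 15, 11]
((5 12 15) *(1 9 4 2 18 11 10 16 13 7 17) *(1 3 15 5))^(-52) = (18) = ((1 9 4 2 18 11 10 16 13 7 17 3 15)(5 12))^(-52)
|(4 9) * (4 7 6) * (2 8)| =4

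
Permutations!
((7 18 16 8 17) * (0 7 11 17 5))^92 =(0 18 8)(5 7 16)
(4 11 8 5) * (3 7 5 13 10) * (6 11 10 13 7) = (13)(3 6 11 8 7 5 4 10) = [0, 1, 2, 6, 10, 4, 11, 5, 7, 9, 3, 8, 12, 13]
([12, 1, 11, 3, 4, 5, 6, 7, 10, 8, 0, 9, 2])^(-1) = [10, 1, 12, 3, 4, 5, 6, 7, 9, 11, 8, 2, 0]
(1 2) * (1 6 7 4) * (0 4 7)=[4, 2, 6, 3, 1, 5, 0, 7]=(7)(0 4 1 2 6)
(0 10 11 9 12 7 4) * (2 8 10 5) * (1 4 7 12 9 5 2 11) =(12)(0 2 8 10 1 4)(5 11) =[2, 4, 8, 3, 0, 11, 6, 7, 10, 9, 1, 5, 12]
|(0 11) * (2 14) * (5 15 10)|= 6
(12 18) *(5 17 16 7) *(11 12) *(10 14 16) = (5 17 10 14 16 7)(11 12 18) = [0, 1, 2, 3, 4, 17, 6, 5, 8, 9, 14, 12, 18, 13, 16, 15, 7, 10, 11]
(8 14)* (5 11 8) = (5 11 8 14) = [0, 1, 2, 3, 4, 11, 6, 7, 14, 9, 10, 8, 12, 13, 5]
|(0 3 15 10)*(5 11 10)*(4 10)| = |(0 3 15 5 11 4 10)| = 7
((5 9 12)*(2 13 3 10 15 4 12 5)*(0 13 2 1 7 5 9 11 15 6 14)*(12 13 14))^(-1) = ((0 14)(1 7 5 11 15 4 13 3 10 6 12))^(-1) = (0 14)(1 12 6 10 3 13 4 15 11 5 7)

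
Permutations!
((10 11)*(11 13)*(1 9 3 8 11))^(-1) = ((1 9 3 8 11 10 13))^(-1) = (1 13 10 11 8 3 9)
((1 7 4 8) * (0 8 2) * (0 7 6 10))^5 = (10)(2 4 7)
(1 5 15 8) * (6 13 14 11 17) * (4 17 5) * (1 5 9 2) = (1 4 17 6 13 14 11 9 2)(5 15 8) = [0, 4, 1, 3, 17, 15, 13, 7, 5, 2, 10, 9, 12, 14, 11, 8, 16, 6]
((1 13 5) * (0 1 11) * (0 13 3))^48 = ((0 1 3)(5 11 13))^48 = (13)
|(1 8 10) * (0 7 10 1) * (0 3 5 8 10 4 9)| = |(0 7 4 9)(1 10 3 5 8)| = 20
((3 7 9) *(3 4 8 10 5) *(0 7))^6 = (0 5 8 9)(3 10 4 7) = ((0 7 9 4 8 10 5 3))^6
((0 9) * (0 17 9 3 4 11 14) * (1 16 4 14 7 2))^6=(17)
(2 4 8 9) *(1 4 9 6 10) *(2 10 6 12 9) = (1 4 8 12 9 10) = [0, 4, 2, 3, 8, 5, 6, 7, 12, 10, 1, 11, 9]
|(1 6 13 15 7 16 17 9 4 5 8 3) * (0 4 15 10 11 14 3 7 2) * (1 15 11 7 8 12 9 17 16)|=10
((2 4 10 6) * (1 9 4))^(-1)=(1 2 6 10 4 9)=((1 9 4 10 6 2))^(-1)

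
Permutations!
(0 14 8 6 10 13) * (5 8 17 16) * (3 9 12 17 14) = (0 3 9 12 17 16 5 8 6 10 13) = [3, 1, 2, 9, 4, 8, 10, 7, 6, 12, 13, 11, 17, 0, 14, 15, 5, 16]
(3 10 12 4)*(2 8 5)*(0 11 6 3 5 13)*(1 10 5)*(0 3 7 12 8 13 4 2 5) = (0 11 6 7 12 2 13 3)(1 10 8 4) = [11, 10, 13, 0, 1, 5, 7, 12, 4, 9, 8, 6, 2, 3]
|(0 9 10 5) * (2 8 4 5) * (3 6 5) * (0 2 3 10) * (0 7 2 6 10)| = 6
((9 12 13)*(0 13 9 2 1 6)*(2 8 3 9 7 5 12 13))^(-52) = (13)(5 7 12) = ((0 2 1 6)(3 9 13 8)(5 12 7))^(-52)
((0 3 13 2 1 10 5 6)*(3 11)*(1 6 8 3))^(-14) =(0 3 1 2 5)(6 8 11 13 10)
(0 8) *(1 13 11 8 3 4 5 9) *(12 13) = (0 3 4 5 9 1 12 13 11 8) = [3, 12, 2, 4, 5, 9, 6, 7, 0, 1, 10, 8, 13, 11]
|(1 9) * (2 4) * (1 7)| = |(1 9 7)(2 4)| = 6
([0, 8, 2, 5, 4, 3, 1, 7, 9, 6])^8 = [0, 1, 2, 3, 4, 5, 6, 7, 8, 9]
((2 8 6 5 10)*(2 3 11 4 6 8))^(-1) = ((3 11 4 6 5 10))^(-1) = (3 10 5 6 4 11)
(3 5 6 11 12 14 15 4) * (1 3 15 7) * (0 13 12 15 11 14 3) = [13, 0, 2, 5, 11, 6, 14, 1, 8, 9, 10, 15, 3, 12, 7, 4] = (0 13 12 3 5 6 14 7 1)(4 11 15)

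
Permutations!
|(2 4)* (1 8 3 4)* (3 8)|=4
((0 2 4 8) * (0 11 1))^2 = (0 4 11)(1 2 8)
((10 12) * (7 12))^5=(7 10 12)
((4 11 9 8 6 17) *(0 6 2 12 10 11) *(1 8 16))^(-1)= ((0 6 17 4)(1 8 2 12 10 11 9 16))^(-1)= (0 4 17 6)(1 16 9 11 10 12 2 8)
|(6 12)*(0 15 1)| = 6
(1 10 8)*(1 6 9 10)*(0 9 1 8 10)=[9, 8, 2, 3, 4, 5, 1, 7, 6, 0, 10]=(10)(0 9)(1 8 6)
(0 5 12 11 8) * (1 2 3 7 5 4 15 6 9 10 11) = (0 4 15 6 9 10 11 8)(1 2 3 7 5 12) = [4, 2, 3, 7, 15, 12, 9, 5, 0, 10, 11, 8, 1, 13, 14, 6]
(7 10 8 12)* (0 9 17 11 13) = [9, 1, 2, 3, 4, 5, 6, 10, 12, 17, 8, 13, 7, 0, 14, 15, 16, 11] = (0 9 17 11 13)(7 10 8 12)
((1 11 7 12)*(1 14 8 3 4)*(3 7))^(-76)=(14)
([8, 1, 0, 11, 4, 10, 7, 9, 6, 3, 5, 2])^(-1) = (0 2 11 3 9 7 6 8)(5 10)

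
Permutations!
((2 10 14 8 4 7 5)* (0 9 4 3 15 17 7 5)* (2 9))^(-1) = ((0 2 10 14 8 3 15 17 7)(4 5 9))^(-1) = (0 7 17 15 3 8 14 10 2)(4 9 5)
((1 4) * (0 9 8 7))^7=(0 7 8 9)(1 4)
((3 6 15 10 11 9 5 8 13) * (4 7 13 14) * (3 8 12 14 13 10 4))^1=((3 6 15 4 7 10 11 9 5 12 14)(8 13))^1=(3 6 15 4 7 10 11 9 5 12 14)(8 13)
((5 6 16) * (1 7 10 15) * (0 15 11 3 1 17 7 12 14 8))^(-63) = ((0 15 17 7 10 11 3 1 12 14 8)(5 6 16))^(-63) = (0 7 3 14 15 10 1 8 17 11 12)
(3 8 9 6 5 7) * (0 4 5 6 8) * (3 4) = (0 3)(4 5 7)(8 9) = [3, 1, 2, 0, 5, 7, 6, 4, 9, 8]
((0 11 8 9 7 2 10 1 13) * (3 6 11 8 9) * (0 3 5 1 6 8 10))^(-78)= ((0 10 6 11 9 7 2)(1 13 3 8 5))^(-78)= (0 2 7 9 11 6 10)(1 3 5 13 8)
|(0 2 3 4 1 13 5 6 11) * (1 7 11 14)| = 30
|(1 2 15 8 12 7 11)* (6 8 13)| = |(1 2 15 13 6 8 12 7 11)| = 9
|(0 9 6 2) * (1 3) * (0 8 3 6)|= |(0 9)(1 6 2 8 3)|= 10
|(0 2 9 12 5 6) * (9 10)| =7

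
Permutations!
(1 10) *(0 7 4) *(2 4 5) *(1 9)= (0 7 5 2 4)(1 10 9)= [7, 10, 4, 3, 0, 2, 6, 5, 8, 1, 9]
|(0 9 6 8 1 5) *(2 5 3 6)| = |(0 9 2 5)(1 3 6 8)| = 4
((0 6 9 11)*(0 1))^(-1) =((0 6 9 11 1))^(-1) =(0 1 11 9 6)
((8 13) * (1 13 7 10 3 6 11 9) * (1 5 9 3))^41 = ((1 13 8 7 10)(3 6 11)(5 9))^41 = (1 13 8 7 10)(3 11 6)(5 9)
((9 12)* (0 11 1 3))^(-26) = (12)(0 1)(3 11)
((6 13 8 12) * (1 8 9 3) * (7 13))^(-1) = (1 3 9 13 7 6 12 8)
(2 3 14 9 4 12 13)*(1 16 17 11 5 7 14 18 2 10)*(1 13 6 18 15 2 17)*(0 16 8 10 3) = (0 16 1 8 10 13 3 15 2)(4 12 6 18 17 11 5 7 14 9) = [16, 8, 0, 15, 12, 7, 18, 14, 10, 4, 13, 5, 6, 3, 9, 2, 1, 11, 17]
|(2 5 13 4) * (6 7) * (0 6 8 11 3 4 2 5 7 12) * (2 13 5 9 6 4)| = 5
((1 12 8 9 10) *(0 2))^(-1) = (0 2)(1 10 9 8 12)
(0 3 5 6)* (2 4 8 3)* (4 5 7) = (0 2 5 6)(3 7 4 8) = [2, 1, 5, 7, 8, 6, 0, 4, 3]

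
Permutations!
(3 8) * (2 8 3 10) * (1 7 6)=(1 7 6)(2 8 10)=[0, 7, 8, 3, 4, 5, 1, 6, 10, 9, 2]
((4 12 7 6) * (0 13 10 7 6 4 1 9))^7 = ((0 13 10 7 4 12 6 1 9))^7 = (0 1 12 7 13 9 6 4 10)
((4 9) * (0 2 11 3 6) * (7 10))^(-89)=(0 2 11 3 6)(4 9)(7 10)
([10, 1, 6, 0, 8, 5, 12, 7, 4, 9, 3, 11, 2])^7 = (0 10 3)(2 6 12)(4 8)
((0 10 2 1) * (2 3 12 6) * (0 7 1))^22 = (0 6 3)(2 12 10)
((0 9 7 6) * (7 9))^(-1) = ((9)(0 7 6))^(-1) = (9)(0 6 7)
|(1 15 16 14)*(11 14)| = 5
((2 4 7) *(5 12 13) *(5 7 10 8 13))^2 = (2 10 13)(4 8 7)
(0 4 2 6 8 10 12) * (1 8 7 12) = [4, 8, 6, 3, 2, 5, 7, 12, 10, 9, 1, 11, 0] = (0 4 2 6 7 12)(1 8 10)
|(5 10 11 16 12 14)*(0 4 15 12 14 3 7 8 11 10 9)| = |(0 4 15 12 3 7 8 11 16 14 5 9)| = 12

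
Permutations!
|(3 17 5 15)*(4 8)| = |(3 17 5 15)(4 8)| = 4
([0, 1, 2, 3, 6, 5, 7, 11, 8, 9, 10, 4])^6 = (4 7)(6 11)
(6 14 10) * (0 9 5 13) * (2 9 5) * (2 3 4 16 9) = [5, 1, 2, 4, 16, 13, 14, 7, 8, 3, 6, 11, 12, 0, 10, 15, 9] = (0 5 13)(3 4 16 9)(6 14 10)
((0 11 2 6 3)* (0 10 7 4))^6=(0 7 3 2)(4 10 6 11)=((0 11 2 6 3 10 7 4))^6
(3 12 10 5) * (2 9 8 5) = (2 9 8 5 3 12 10) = [0, 1, 9, 12, 4, 3, 6, 7, 5, 8, 2, 11, 10]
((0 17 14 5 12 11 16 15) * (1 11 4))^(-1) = (0 15 16 11 1 4 12 5 14 17) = ((0 17 14 5 12 4 1 11 16 15))^(-1)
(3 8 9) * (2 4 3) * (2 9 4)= [0, 1, 2, 8, 3, 5, 6, 7, 4, 9]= (9)(3 8 4)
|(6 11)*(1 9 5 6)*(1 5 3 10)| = 12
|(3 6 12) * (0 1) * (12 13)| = 4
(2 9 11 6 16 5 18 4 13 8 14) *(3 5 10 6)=(2 9 11 3 5 18 4 13 8 14)(6 16 10)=[0, 1, 9, 5, 13, 18, 16, 7, 14, 11, 6, 3, 12, 8, 2, 15, 10, 17, 4]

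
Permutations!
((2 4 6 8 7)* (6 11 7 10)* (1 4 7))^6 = ((1 4 11)(2 7)(6 8 10))^6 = (11)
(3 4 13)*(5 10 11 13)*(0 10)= (0 10 11 13 3 4 5)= [10, 1, 2, 4, 5, 0, 6, 7, 8, 9, 11, 13, 12, 3]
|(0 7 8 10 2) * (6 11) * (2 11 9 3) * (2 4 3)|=|(0 7 8 10 11 6 9 2)(3 4)|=8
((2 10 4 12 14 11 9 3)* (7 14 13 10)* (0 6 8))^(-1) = (0 8 6)(2 3 9 11 14 7)(4 10 13 12)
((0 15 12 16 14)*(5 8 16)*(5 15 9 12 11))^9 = (16) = ((0 9 12 15 11 5 8 16 14))^9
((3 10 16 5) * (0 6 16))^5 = ((0 6 16 5 3 10))^5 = (0 10 3 5 16 6)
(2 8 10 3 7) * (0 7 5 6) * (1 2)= (0 7 1 2 8 10 3 5 6)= [7, 2, 8, 5, 4, 6, 0, 1, 10, 9, 3]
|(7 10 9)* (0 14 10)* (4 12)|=10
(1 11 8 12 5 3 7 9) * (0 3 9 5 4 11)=(0 3 7 5 9 1)(4 11 8 12)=[3, 0, 2, 7, 11, 9, 6, 5, 12, 1, 10, 8, 4]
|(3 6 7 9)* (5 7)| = 5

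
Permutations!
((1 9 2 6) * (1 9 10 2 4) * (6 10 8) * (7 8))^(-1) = (1 4 9 6 8 7)(2 10)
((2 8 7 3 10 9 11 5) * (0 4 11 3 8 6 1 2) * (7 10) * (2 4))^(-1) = (0 5 11 4 1 6 2)(3 9 10 8 7)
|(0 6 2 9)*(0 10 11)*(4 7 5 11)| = 9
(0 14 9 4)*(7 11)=(0 14 9 4)(7 11)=[14, 1, 2, 3, 0, 5, 6, 11, 8, 4, 10, 7, 12, 13, 9]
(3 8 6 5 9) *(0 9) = [9, 1, 2, 8, 4, 0, 5, 7, 6, 3] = (0 9 3 8 6 5)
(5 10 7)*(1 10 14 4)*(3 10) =(1 3 10 7 5 14 4) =[0, 3, 2, 10, 1, 14, 6, 5, 8, 9, 7, 11, 12, 13, 4]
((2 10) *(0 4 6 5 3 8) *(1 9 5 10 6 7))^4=((0 4 7 1 9 5 3 8)(2 6 10))^4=(0 9)(1 8)(2 6 10)(3 7)(4 5)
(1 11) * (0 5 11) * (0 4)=(0 5 11 1 4)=[5, 4, 2, 3, 0, 11, 6, 7, 8, 9, 10, 1]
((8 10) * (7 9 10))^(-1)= ((7 9 10 8))^(-1)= (7 8 10 9)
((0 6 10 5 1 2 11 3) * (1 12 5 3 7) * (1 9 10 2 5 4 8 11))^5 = ((0 6 2 1 5 12 4 8 11 7 9 10 3))^5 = (0 12 9 2 8 3 5 7 6 4 10 1 11)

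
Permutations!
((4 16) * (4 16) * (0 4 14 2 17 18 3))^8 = ((0 4 14 2 17 18 3))^8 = (0 4 14 2 17 18 3)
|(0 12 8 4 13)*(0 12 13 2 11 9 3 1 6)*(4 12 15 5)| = 22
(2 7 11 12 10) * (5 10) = (2 7 11 12 5 10) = [0, 1, 7, 3, 4, 10, 6, 11, 8, 9, 2, 12, 5]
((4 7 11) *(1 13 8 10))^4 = ((1 13 8 10)(4 7 11))^4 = (13)(4 7 11)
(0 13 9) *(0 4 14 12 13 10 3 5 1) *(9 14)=[10, 0, 2, 5, 9, 1, 6, 7, 8, 4, 3, 11, 13, 14, 12]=(0 10 3 5 1)(4 9)(12 13 14)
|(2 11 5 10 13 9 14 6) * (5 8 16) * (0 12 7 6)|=13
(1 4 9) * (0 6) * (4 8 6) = (0 4 9 1 8 6) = [4, 8, 2, 3, 9, 5, 0, 7, 6, 1]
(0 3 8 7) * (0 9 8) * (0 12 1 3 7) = (0 7 9 8)(1 3 12) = [7, 3, 2, 12, 4, 5, 6, 9, 0, 8, 10, 11, 1]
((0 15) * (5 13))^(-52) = ((0 15)(5 13))^(-52) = (15)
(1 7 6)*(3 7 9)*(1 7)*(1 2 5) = (1 9 3 2 5)(6 7) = [0, 9, 5, 2, 4, 1, 7, 6, 8, 3]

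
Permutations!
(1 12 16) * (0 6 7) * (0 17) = (0 6 7 17)(1 12 16) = [6, 12, 2, 3, 4, 5, 7, 17, 8, 9, 10, 11, 16, 13, 14, 15, 1, 0]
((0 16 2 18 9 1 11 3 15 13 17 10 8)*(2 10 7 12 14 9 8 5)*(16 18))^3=(18)(1 15 7 9 3 17 14 11 13 12)(2 5 10 16)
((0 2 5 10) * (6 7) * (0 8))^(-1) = (0 8 10 5 2)(6 7)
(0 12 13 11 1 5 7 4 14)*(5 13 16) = (0 12 16 5 7 4 14)(1 13 11) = [12, 13, 2, 3, 14, 7, 6, 4, 8, 9, 10, 1, 16, 11, 0, 15, 5]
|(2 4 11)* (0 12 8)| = |(0 12 8)(2 4 11)| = 3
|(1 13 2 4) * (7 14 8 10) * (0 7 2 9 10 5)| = 30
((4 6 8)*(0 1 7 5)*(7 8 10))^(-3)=((0 1 8 4 6 10 7 5))^(-3)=(0 10 8 5 6 1 7 4)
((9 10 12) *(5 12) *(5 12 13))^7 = ((5 13)(9 10 12))^7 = (5 13)(9 10 12)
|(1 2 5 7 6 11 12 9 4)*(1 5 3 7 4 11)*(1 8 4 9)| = 11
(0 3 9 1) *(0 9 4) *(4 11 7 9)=(0 3 11 7 9 1 4)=[3, 4, 2, 11, 0, 5, 6, 9, 8, 1, 10, 7]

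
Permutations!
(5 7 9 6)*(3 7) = (3 7 9 6 5) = [0, 1, 2, 7, 4, 3, 5, 9, 8, 6]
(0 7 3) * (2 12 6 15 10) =[7, 1, 12, 0, 4, 5, 15, 3, 8, 9, 2, 11, 6, 13, 14, 10] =(0 7 3)(2 12 6 15 10)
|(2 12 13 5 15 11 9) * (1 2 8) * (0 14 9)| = |(0 14 9 8 1 2 12 13 5 15 11)| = 11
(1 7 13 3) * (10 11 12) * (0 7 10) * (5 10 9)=[7, 9, 2, 1, 4, 10, 6, 13, 8, 5, 11, 12, 0, 3]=(0 7 13 3 1 9 5 10 11 12)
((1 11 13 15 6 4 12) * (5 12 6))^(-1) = ((1 11 13 15 5 12)(4 6))^(-1) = (1 12 5 15 13 11)(4 6)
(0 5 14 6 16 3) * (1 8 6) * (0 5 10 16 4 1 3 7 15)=(0 10 16 7 15)(1 8 6 4)(3 5 14)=[10, 8, 2, 5, 1, 14, 4, 15, 6, 9, 16, 11, 12, 13, 3, 0, 7]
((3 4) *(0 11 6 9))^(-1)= (0 9 6 11)(3 4)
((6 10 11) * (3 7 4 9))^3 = (11)(3 9 4 7)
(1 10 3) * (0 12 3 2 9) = (0 12 3 1 10 2 9) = [12, 10, 9, 1, 4, 5, 6, 7, 8, 0, 2, 11, 3]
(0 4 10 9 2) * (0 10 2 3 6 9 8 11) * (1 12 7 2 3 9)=(0 4 3 6 1 12 7 2 10 8 11)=[4, 12, 10, 6, 3, 5, 1, 2, 11, 9, 8, 0, 7]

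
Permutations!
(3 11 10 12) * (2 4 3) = (2 4 3 11 10 12) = [0, 1, 4, 11, 3, 5, 6, 7, 8, 9, 12, 10, 2]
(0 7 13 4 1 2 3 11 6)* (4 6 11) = (0 7 13 6)(1 2 3 4) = [7, 2, 3, 4, 1, 5, 0, 13, 8, 9, 10, 11, 12, 6]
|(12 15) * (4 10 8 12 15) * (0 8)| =5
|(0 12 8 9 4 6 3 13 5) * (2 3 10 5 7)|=|(0 12 8 9 4 6 10 5)(2 3 13 7)|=8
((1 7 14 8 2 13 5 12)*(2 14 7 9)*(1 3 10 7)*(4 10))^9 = (1 7 10 4 3 12 5 13 2 9)(8 14)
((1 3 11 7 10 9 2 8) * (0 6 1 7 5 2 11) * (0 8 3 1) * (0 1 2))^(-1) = (0 5 11 9 10 7 8 3 2 1 6)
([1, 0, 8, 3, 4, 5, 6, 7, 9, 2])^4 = (2 8 9)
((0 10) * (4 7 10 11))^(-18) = ((0 11 4 7 10))^(-18) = (0 4 10 11 7)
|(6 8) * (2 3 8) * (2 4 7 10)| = 7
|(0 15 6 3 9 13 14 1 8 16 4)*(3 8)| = 30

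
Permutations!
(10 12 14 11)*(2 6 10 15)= (2 6 10 12 14 11 15)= [0, 1, 6, 3, 4, 5, 10, 7, 8, 9, 12, 15, 14, 13, 11, 2]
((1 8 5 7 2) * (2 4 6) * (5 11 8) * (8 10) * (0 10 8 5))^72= ((0 10 5 7 4 6 2 1)(8 11))^72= (11)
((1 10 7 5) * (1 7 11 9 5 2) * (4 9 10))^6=((1 4 9 5 7 2)(10 11))^6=(11)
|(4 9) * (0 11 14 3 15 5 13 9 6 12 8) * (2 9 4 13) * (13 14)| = |(0 11 13 4 6 12 8)(2 9 14 3 15 5)| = 42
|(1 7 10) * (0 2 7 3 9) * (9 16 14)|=9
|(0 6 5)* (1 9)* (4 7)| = 6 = |(0 6 5)(1 9)(4 7)|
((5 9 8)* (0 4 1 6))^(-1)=((0 4 1 6)(5 9 8))^(-1)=(0 6 1 4)(5 8 9)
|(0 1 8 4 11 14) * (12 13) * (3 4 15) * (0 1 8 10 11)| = |(0 8 15 3 4)(1 10 11 14)(12 13)| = 20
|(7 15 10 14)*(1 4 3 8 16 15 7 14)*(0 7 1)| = 9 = |(0 7 1 4 3 8 16 15 10)|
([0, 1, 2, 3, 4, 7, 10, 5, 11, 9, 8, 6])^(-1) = [0, 1, 2, 3, 4, 7, 11, 5, 10, 9, 6, 8]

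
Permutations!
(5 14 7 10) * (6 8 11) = (5 14 7 10)(6 8 11) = [0, 1, 2, 3, 4, 14, 8, 10, 11, 9, 5, 6, 12, 13, 7]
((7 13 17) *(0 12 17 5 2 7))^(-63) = ((0 12 17)(2 7 13 5))^(-63) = (17)(2 7 13 5)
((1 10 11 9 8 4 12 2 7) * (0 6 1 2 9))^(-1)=((0 6 1 10 11)(2 7)(4 12 9 8))^(-1)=(0 11 10 1 6)(2 7)(4 8 9 12)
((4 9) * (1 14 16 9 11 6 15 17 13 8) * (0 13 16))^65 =((0 13 8 1 14)(4 11 6 15 17 16 9))^65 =(4 6 17 9 11 15 16)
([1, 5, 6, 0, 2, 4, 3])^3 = (0 4 3 5 6 1 2)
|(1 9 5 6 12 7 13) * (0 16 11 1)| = |(0 16 11 1 9 5 6 12 7 13)| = 10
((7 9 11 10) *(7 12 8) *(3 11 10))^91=(3 11)(7 9 10 12 8)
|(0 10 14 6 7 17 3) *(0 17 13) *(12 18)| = |(0 10 14 6 7 13)(3 17)(12 18)| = 6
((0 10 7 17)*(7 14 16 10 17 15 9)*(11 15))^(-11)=(0 17)(7 11 15 9)(10 14 16)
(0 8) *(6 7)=(0 8)(6 7)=[8, 1, 2, 3, 4, 5, 7, 6, 0]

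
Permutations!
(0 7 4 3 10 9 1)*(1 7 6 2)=(0 6 2 1)(3 10 9 7 4)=[6, 0, 1, 10, 3, 5, 2, 4, 8, 7, 9]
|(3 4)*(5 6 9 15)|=|(3 4)(5 6 9 15)|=4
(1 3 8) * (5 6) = [0, 3, 2, 8, 4, 6, 5, 7, 1] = (1 3 8)(5 6)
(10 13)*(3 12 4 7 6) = [0, 1, 2, 12, 7, 5, 3, 6, 8, 9, 13, 11, 4, 10] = (3 12 4 7 6)(10 13)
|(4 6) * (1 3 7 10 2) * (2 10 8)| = 10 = |(10)(1 3 7 8 2)(4 6)|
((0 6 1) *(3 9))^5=((0 6 1)(3 9))^5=(0 1 6)(3 9)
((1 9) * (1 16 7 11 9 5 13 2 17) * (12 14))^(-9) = ((1 5 13 2 17)(7 11 9 16)(12 14))^(-9) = (1 5 13 2 17)(7 16 9 11)(12 14)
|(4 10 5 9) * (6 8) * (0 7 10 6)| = 8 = |(0 7 10 5 9 4 6 8)|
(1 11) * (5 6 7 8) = [0, 11, 2, 3, 4, 6, 7, 8, 5, 9, 10, 1] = (1 11)(5 6 7 8)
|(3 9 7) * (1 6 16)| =3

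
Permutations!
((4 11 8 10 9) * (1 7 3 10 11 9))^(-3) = (1 7 3 10)(4 9)(8 11)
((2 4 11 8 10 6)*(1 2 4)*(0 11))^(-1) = (0 4 6 10 8 11)(1 2)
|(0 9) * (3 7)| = 2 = |(0 9)(3 7)|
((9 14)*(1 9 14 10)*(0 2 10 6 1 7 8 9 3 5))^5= (14)(0 9)(1 10)(2 6)(3 7)(5 8)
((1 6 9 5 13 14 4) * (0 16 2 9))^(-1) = (0 6 1 4 14 13 5 9 2 16) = ((0 16 2 9 5 13 14 4 1 6))^(-1)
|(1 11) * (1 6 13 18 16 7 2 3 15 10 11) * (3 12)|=|(2 12 3 15 10 11 6 13 18 16 7)|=11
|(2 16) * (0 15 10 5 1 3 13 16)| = |(0 15 10 5 1 3 13 16 2)| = 9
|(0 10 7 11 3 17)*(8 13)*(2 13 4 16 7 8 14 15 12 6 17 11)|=26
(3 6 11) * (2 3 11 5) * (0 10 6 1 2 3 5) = (11)(0 10 6)(1 2 5 3) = [10, 2, 5, 1, 4, 3, 0, 7, 8, 9, 6, 11]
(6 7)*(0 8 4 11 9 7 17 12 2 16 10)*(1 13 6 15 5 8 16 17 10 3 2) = (0 16 3 2 17 12 1 13 6 10)(4 11 9 7 15 5 8) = [16, 13, 17, 2, 11, 8, 10, 15, 4, 7, 0, 9, 1, 6, 14, 5, 3, 12]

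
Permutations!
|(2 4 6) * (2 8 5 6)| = 6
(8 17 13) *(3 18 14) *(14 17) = (3 18 17 13 8 14) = [0, 1, 2, 18, 4, 5, 6, 7, 14, 9, 10, 11, 12, 8, 3, 15, 16, 13, 17]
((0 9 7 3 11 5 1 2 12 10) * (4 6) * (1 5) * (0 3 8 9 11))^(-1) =(0 3 10 12 2 1 11)(4 6)(7 9 8)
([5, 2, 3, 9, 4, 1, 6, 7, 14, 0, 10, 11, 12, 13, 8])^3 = (0 2)(1 9)(3 5)(8 14)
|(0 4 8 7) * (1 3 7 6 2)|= 8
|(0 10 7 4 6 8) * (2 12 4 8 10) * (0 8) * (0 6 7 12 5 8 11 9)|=30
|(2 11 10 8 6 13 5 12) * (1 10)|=9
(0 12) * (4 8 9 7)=(0 12)(4 8 9 7)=[12, 1, 2, 3, 8, 5, 6, 4, 9, 7, 10, 11, 0]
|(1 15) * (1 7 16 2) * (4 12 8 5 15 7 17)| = 12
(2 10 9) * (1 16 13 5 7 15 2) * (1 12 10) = (1 16 13 5 7 15 2)(9 12 10) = [0, 16, 1, 3, 4, 7, 6, 15, 8, 12, 9, 11, 10, 5, 14, 2, 13]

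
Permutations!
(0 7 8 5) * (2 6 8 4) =(0 7 4 2 6 8 5) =[7, 1, 6, 3, 2, 0, 8, 4, 5]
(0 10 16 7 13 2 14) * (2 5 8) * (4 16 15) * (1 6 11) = (0 10 15 4 16 7 13 5 8 2 14)(1 6 11) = [10, 6, 14, 3, 16, 8, 11, 13, 2, 9, 15, 1, 12, 5, 0, 4, 7]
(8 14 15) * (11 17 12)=[0, 1, 2, 3, 4, 5, 6, 7, 14, 9, 10, 17, 11, 13, 15, 8, 16, 12]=(8 14 15)(11 17 12)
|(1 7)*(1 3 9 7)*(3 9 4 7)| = |(3 4 7 9)| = 4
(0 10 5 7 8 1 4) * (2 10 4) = (0 4)(1 2 10 5 7 8) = [4, 2, 10, 3, 0, 7, 6, 8, 1, 9, 5]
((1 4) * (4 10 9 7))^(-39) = (1 10 9 7 4)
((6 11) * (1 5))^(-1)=(1 5)(6 11)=((1 5)(6 11))^(-1)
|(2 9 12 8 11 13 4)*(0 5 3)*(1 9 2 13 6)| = 6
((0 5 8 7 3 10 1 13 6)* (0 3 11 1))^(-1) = (0 10 3 6 13 1 11 7 8 5)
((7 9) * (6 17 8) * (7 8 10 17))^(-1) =(6 8 9 7)(10 17)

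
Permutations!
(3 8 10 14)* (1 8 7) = (1 8 10 14 3 7) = [0, 8, 2, 7, 4, 5, 6, 1, 10, 9, 14, 11, 12, 13, 3]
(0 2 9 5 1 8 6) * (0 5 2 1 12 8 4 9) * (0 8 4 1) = (2 8 6 5 12 4 9) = [0, 1, 8, 3, 9, 12, 5, 7, 6, 2, 10, 11, 4]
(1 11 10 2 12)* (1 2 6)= (1 11 10 6)(2 12)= [0, 11, 12, 3, 4, 5, 1, 7, 8, 9, 6, 10, 2]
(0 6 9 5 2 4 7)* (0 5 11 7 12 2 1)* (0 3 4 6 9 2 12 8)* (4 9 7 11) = (12)(0 7 5 1 3 9 4 8)(2 6) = [7, 3, 6, 9, 8, 1, 2, 5, 0, 4, 10, 11, 12]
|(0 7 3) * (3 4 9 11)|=|(0 7 4 9 11 3)|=6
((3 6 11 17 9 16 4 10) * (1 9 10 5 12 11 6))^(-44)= (1 11 16 10 5)(3 12 9 17 4)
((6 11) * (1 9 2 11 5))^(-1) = ((1 9 2 11 6 5))^(-1) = (1 5 6 11 2 9)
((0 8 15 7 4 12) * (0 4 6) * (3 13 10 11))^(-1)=(0 6 7 15 8)(3 11 10 13)(4 12)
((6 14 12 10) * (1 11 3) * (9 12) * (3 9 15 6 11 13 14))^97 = (1 13 14 15 6 3)(9 12 10 11)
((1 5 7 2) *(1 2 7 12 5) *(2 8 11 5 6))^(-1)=((2 8 11 5 12 6))^(-1)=(2 6 12 5 11 8)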